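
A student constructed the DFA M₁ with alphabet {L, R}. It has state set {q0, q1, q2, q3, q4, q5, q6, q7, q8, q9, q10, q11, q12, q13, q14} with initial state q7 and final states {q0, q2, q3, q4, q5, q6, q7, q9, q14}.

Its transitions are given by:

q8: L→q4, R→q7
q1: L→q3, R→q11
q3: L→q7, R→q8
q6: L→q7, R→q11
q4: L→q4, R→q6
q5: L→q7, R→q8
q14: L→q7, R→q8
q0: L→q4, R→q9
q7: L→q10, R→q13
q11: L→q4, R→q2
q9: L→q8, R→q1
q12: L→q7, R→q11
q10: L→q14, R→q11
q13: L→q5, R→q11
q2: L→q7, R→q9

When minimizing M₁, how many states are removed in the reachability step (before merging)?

2

No path from q7 leads to q0, q12; the other 13 states are all reachable.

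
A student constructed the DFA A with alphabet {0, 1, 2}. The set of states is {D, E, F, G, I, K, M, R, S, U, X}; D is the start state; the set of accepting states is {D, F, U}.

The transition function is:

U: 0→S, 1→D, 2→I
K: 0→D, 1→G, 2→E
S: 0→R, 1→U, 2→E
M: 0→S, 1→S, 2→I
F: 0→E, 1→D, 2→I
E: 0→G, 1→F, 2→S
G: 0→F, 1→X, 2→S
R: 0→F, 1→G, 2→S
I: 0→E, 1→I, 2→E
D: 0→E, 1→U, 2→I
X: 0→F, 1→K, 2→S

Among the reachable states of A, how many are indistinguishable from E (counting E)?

Reachable states from the start: {D,E,F,G,I,K,R,S,U,X}. Unreachable: {M} — drop them.
Initial partition by acceptance: {D,F,U} | {E,G,I,K,R,S,X}.
On input 0, block {E,G,I,K,R,S,X} splits into {G,K,R,X} and {E,I,S}.
Refine {E,I,S} on symbol 0: members go to different blocks, giving {E,S} and {I}.
No further refinement is possible. Final partition (4 blocks): {D,F,U} | {G,K,R,X} | {E,S} | {I}.
State E belongs to the block {E,S}, which has 2 states.

2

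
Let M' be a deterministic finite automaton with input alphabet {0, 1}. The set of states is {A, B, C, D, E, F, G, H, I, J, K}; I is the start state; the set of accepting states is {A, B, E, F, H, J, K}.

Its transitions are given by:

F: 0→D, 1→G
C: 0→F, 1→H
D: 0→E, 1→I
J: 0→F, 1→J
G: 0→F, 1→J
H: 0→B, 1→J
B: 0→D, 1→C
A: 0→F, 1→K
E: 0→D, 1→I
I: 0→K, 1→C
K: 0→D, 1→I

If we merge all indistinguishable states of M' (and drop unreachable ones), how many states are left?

6

Reachable states from the start: {B,C,D,E,F,G,H,I,J,K}. Unreachable: {A} — drop them.
Initial partition by acceptance: {B,E,F,H,J,K} | {C,D,G,I}.
Refine {B,E,F,H,J,K} on symbol 0: members go to different blocks, giving {B,E,F,K} and {H,J}.
Split {C,D,G,I} by δ(·,1) → {C,G} and {D,I}.
Refine {B,E,F,K} on symbol 1: members go to different blocks, giving {B,F} and {E,K}.
Split {D,I} by δ(·,1) → {D} and {I}.
Stable partition: {B,F} | {C,G} | {H,J} | {D} | {E,K} | {I} — 6 equivalence classes.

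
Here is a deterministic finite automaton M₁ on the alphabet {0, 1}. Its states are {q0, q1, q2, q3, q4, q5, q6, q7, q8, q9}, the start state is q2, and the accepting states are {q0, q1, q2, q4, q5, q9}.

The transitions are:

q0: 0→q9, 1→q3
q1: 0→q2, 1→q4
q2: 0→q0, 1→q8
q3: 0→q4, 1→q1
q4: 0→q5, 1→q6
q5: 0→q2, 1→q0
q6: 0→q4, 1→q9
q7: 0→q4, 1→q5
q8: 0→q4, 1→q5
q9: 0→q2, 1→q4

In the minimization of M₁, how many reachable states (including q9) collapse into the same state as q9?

First remove the unreachable states {q7}; 9 states remain.
Start with accepting vs non-accepting: {q0,q1,q2,q4,q5,q9} | {q3,q6,q8}.
Refine {q0,q1,q2,q4,q5,q9} on symbol 1: members go to different blocks, giving {q0,q2,q4} and {q1,q5,q9}.
Refine {q0,q2,q4} on symbol 0: members go to different blocks, giving {q0,q4} and {q2}.
No further refinement is possible. Final partition (4 blocks): {q0,q4} | {q3,q6,q8} | {q1,q5,q9} | {q2}.
The equivalence class containing q9 is {q1,q5,q9}, of size 3.

3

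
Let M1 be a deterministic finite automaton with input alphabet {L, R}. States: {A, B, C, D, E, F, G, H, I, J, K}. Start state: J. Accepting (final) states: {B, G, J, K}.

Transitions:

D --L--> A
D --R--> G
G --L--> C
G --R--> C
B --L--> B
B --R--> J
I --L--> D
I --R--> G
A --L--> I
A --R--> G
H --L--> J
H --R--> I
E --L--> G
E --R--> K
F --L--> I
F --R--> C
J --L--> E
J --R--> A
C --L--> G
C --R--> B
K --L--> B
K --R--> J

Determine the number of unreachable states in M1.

BFS from J reaches {A, B, C, D, E, G, I, J, K}; the 2 state(s) F, H are never visited.

2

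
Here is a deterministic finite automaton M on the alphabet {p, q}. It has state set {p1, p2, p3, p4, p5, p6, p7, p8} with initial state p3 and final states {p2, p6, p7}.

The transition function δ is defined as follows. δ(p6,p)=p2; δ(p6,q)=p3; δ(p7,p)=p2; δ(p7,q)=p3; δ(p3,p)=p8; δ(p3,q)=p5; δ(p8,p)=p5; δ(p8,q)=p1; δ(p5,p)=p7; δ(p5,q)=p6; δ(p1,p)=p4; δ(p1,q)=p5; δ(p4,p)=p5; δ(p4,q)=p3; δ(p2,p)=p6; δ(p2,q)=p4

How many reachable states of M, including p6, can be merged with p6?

All states are reachable from the start state.
Start with accepting vs non-accepting: {p2,p6,p7} | {p1,p3,p4,p5,p8}.
Split {p1,p3,p4,p5,p8} by δ(·,p) → {p1,p3,p4,p8} and {p5}.
On input p, block {p1,p3,p4,p8} splits into {p1,p3} and {p4,p8}.
On input q, block {p2,p6,p7} splits into {p6,p7} and {p2}.
Stable partition: {p6,p7} | {p1,p3} | {p5} | {p4,p8} | {p2} — 5 equivalence classes.
The equivalence class containing p6 is {p6,p7}, of size 2.

2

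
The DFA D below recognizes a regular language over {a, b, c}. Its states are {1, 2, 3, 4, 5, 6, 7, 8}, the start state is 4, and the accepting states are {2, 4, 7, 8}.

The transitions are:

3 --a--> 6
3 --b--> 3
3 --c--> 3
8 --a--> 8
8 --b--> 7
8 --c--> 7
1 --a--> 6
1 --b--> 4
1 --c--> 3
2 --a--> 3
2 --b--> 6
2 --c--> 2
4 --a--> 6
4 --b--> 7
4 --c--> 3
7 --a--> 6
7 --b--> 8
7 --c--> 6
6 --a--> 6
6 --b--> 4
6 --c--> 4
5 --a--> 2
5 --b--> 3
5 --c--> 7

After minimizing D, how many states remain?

First remove the unreachable states {1,2,5}; 5 states remain.
Initial partition by acceptance: {4,7,8} | {3,6}.
Split {4,7,8} by δ(·,a) → {4,7} and {8}.
On input b, block {4,7} splits into {4} and {7}.
On input b, block {3,6} splits into {3} and {6}.
No further refinement is possible. Final partition (5 blocks): {4} | {3} | {8} | {7} | {6}.

5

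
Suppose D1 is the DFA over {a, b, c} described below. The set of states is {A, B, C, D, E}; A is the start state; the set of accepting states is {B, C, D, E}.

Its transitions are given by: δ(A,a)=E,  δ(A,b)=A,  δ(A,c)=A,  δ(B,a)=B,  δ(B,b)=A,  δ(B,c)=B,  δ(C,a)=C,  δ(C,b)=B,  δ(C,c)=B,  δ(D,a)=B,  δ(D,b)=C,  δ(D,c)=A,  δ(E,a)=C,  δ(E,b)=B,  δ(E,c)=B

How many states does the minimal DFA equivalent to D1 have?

Reachable states from the start: {A,B,C,E}. Unreachable: {D} — drop them.
P0 = {B,C,E} | {A}.
Split {B,C,E} by δ(·,b) → {C,E} and {B}.
The partition is now stable with 3 blocks: {C,E} | {A} | {B}.

3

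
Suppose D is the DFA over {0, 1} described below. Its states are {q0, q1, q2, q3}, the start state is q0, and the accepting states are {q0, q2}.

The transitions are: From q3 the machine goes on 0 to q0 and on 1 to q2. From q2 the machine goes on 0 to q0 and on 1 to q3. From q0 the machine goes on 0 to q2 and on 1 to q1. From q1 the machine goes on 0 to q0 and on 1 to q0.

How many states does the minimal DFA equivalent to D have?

2

All states are reachable from the start state.
P0 = {q0,q2} | {q1,q3}.
The partition is now stable with 2 blocks: {q0,q2} | {q1,q3}.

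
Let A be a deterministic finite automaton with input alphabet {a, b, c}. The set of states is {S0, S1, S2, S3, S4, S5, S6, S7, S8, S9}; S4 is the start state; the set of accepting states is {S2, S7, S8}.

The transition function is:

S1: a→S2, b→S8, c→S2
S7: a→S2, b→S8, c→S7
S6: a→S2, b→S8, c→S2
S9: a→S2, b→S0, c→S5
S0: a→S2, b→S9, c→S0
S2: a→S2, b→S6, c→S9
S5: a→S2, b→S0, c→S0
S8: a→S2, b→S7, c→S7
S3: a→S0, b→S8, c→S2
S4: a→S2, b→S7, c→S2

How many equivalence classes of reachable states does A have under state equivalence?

States {S1,S3} cannot be reached from the start state, so discard them.
Start with accepting vs non-accepting: {S2,S7,S8} | {S0,S4,S5,S6,S9}.
Refine {S2,S7,S8} on symbol b: members go to different blocks, giving {S7,S8} and {S2}.
Split {S0,S4,S5,S6,S9} by δ(·,b) → {S0,S5,S9} and {S4,S6}.
The partition is now stable with 4 blocks: {S7,S8} | {S0,S5,S9} | {S2} | {S4,S6}.

4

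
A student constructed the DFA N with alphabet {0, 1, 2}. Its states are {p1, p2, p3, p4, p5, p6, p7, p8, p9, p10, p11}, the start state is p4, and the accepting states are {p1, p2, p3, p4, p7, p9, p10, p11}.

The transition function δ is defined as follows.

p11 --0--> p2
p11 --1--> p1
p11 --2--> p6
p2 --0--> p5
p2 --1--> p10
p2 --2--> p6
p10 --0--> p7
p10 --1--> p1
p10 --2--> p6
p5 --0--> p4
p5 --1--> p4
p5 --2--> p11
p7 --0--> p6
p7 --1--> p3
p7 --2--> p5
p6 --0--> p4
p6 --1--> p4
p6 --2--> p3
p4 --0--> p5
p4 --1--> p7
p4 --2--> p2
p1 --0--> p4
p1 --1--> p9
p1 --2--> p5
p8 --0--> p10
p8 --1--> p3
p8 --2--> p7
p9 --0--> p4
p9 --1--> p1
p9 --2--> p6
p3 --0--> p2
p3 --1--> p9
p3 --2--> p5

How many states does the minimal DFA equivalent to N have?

First remove the unreachable states {p8}; 10 states remain.
Start with accepting vs non-accepting: {p1,p2,p3,p4,p7,p9,p10,p11} | {p5,p6}.
On input 0, block {p1,p2,p3,p4,p7,p9,p10,p11} splits into {p1,p3,p9,p10,p11} and {p2,p4,p7}.
Refine {p2,p4,p7} on symbol 1: members go to different blocks, giving {p2,p7} and {p4}.
Refine {p1,p3,p9,p10,p11} on symbol 0: members go to different blocks, giving {p3,p10,p11} and {p1,p9}.
The partition is now stable with 5 blocks: {p3,p10,p11} | {p5,p6} | {p2,p7} | {p4} | {p1,p9}.

5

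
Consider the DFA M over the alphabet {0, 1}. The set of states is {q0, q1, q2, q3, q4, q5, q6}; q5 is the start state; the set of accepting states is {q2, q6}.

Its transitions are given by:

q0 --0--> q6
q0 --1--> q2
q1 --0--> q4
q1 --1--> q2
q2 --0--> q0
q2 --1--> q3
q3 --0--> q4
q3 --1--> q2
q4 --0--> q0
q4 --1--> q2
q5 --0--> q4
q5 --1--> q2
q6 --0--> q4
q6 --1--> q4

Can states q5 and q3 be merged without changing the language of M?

First remove the unreachable states {q1}; 6 states remain.
P0 = {q2,q6} | {q0,q3,q4,q5}.
Refine {q0,q3,q4,q5} on symbol 0: members go to different blocks, giving {q3,q4,q5} and {q0}.
Refine {q2,q6} on symbol 0: members go to different blocks, giving {q2} and {q6}.
On input 0, block {q3,q4,q5} splits into {q3,q5} and {q4}.
The partition is now stable with 5 blocks: {q2} | {q3,q5} | {q0} | {q6} | {q4}.
q5 and q3 lie in the same block of the stable partition, so they are equivalent — no string distinguishes them.

Yes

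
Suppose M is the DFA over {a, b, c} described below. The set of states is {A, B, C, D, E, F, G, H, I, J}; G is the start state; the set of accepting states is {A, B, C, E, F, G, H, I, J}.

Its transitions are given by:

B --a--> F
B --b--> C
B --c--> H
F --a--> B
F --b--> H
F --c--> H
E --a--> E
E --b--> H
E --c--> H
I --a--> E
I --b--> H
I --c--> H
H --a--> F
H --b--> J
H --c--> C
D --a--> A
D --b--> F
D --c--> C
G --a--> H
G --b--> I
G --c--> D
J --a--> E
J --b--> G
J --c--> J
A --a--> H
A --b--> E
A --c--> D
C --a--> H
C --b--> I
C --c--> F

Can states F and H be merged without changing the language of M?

No

Every state is reachable, so we keep all 10.
Initial partition by acceptance: {A,B,C,E,F,G,H,I,J} | {D}.
On input c, block {A,B,C,E,F,G,H,I,J} splits into {B,C,E,F,H,I,J} and {A,G}.
On input b, block {B,C,E,F,H,I,J} splits into {B,C,E,F,H,I} and {J}.
Split {B,C,E,F,H,I} by δ(·,b) → {B,C,E,F,I} and {H}.
Split {B,C,E,F,I} by δ(·,a) → {B,E,F,I} and {C}.
On input b, block {B,E,F,I} splits into {E,F,I} and {B}.
On input a, block {E,F,I} splits into {E,I} and {F}.
Stable partition: {E,I} | {D} | {A,G} | {J} | {H} | {C} | {B} | {F} — 8 equivalence classes.
F and H end up in different blocks, so they are distinguishable. For instance, the string 'bbc' is accepted from only F.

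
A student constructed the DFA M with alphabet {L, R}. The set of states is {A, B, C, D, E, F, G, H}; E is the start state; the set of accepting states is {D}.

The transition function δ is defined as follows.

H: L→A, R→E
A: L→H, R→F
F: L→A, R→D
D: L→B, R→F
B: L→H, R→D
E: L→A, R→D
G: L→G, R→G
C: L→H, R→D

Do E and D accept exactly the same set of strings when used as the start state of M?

States {C,G} cannot be reached from the start state, so discard them.
P0 = {D} | {A,B,E,F,H}.
On input R, block {A,B,E,F,H} splits into {B,E,F} and {A,H}.
Stable partition: {D} | {B,E,F} | {A,H} — 3 equivalence classes.
E and D end up in different blocks, so they are distinguishable. For instance, the string 'ε' is accepted from only D.

No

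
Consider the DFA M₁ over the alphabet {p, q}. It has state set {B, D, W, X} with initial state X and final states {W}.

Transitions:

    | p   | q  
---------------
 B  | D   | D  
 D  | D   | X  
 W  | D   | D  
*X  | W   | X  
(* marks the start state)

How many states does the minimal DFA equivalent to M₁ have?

First remove the unreachable states {B}; 3 states remain.
P0 = {W} | {D,X}.
On input p, block {D,X} splits into {X} and {D}.
Stable partition: {W} | {X} | {D} — 3 equivalence classes.

3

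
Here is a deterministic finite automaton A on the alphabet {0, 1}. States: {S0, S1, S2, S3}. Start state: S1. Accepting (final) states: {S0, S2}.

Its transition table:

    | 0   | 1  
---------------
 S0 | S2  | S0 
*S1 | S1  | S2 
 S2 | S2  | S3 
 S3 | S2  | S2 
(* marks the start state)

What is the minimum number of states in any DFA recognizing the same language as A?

First remove the unreachable states {S0}; 3 states remain.
P0 = {S2} | {S1,S3}.
Split {S1,S3} by δ(·,0) → {S1} and {S3}.
No further refinement is possible. Final partition (3 blocks): {S2} | {S1} | {S3}.

3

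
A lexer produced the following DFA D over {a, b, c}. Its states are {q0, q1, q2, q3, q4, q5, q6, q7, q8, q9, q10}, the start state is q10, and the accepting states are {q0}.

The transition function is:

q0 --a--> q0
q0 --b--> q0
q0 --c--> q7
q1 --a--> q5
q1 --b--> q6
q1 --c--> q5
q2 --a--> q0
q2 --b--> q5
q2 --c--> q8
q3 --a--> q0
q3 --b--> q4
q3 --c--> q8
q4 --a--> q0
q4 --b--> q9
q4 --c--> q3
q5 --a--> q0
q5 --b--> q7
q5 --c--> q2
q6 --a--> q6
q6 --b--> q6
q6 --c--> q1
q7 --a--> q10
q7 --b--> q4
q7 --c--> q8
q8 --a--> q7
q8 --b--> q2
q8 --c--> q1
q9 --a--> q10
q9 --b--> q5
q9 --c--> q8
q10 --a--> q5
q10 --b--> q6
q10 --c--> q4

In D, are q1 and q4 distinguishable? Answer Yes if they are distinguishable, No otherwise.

Start with accepting vs non-accepting: {q0} | {q1,q2,q3,q4,q5,q6,q7,q8,q9,q10}.
Refine {q1,q2,q3,q4,q5,q6,q7,q8,q9,q10} on symbol a: members go to different blocks, giving {q1,q6,q7,q8,q9,q10} and {q2,q3,q4,q5}.
Refine {q1,q6,q7,q8,q9,q10} on symbol a: members go to different blocks, giving {q6,q7,q8,q9} and {q1,q10}.
On input a, block {q6,q7,q8,q9} splits into {q6,q8} and {q7,q9}.
Split {q6,q8} by δ(·,a) → {q6} and {q8}.
Refine {q2,q3,q4,q5} on symbol b: members go to different blocks, giving {q2,q3} and {q4,q5}.
Stable partition: {q0} | {q6} | {q2,q3} | {q1,q10} | {q7,q9} | {q8} | {q4,q5} — 7 equivalence classes.
q1 and q4 end up in different blocks, so they are distinguishable. For instance, the string 'a' is accepted from only q4.

Yes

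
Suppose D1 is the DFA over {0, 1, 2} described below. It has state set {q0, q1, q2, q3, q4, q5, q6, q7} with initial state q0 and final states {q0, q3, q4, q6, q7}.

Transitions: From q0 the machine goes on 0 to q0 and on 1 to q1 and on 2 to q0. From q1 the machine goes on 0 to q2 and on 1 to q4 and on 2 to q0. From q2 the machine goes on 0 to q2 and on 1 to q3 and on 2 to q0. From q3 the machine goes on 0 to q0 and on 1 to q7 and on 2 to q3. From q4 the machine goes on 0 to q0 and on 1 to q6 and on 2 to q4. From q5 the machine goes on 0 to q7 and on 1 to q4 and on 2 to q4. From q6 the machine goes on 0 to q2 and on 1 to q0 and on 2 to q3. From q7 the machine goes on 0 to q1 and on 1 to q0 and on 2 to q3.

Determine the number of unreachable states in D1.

1

Starting at q0 and following transitions, the reachable set is {q0, q1, q2, q3, q4, q6, q7}. That leaves q5 unreachable — 1 in total.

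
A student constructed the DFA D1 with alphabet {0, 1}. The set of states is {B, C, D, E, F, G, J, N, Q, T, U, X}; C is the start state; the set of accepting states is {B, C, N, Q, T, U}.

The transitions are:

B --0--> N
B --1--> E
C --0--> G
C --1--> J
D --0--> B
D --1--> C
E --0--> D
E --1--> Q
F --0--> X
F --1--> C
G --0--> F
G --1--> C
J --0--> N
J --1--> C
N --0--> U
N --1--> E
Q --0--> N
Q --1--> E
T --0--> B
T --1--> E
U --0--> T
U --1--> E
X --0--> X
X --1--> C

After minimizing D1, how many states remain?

All states are reachable from the start state.
Initial partition by acceptance: {B,C,N,Q,T,U} | {D,E,F,G,J,X}.
On input 0, block {B,C,N,Q,T,U} splits into {B,N,Q,T,U} and {C}.
Refine {D,E,F,G,J,X} on symbol 0: members go to different blocks, giving {E,F,G,X} and {D,J}.
Split {E,F,G,X} by δ(·,0) → {F,G,X} and {E}.
Stable partition: {B,N,Q,T,U} | {F,G,X} | {C} | {D,J} | {E} — 5 equivalence classes.

5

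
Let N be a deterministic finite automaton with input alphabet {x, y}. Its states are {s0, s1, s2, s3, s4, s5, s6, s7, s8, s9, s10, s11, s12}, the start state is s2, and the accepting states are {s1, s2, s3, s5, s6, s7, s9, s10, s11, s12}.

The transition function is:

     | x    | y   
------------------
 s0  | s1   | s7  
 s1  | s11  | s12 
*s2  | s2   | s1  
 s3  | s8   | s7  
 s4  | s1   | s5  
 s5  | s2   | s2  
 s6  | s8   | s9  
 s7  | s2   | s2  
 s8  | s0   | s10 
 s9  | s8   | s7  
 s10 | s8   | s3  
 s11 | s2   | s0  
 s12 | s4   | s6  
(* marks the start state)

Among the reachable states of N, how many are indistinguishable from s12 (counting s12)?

Every state is reachable, so we keep all 13.
P0 = {s1,s2,s3,s5,s6,s7,s9,s10,s11,s12} | {s0,s4,s8}.
Split {s1,s2,s3,s5,s6,s7,s9,s10,s11,s12} by δ(·,x) → {s1,s2,s5,s7,s11} and {s3,s6,s9,s10,s12}.
Split {s1,s2,s5,s7,s11} by δ(·,y) → {s2,s5,s7} and {s1} and {s11}.
Refine {s2,s5,s7} on symbol y: members go to different blocks, giving {s5,s7} and {s2}.
Refine {s0,s4,s8} on symbol x: members go to different blocks, giving {s0,s4} and {s8}.
On input x, block {s3,s6,s9,s10,s12} splits into {s3,s6,s9,s10} and {s12}.
Split {s3,s6,s9,s10} by δ(·,y) → {s3,s9} and {s6,s10}.
The partition is now stable with 9 blocks: {s5,s7} | {s0,s4} | {s3,s9} | {s1} | {s11} | {s2} | {s8} | {s12} | {s6,s10}.
State s12 belongs to the block {s12}, which has 1 states.

1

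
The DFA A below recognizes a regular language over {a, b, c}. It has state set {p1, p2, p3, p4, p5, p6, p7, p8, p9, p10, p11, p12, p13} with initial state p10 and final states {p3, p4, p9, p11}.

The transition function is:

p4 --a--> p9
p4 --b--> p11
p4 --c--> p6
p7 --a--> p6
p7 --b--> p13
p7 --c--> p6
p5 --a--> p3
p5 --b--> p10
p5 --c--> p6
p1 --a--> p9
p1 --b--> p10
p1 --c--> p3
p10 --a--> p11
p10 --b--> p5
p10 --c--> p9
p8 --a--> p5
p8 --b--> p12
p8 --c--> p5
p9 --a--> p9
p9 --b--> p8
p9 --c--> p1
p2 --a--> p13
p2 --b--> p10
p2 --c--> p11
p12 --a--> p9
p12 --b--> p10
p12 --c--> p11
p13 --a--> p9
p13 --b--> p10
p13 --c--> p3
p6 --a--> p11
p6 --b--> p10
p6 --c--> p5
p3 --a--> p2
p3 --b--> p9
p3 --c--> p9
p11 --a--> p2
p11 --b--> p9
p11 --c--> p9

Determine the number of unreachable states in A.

2

BFS from p10 reaches {p1, p2, p3, p5, p6, p8, p9, p10, p11, p12, p13}; the 2 state(s) p4, p7 are never visited.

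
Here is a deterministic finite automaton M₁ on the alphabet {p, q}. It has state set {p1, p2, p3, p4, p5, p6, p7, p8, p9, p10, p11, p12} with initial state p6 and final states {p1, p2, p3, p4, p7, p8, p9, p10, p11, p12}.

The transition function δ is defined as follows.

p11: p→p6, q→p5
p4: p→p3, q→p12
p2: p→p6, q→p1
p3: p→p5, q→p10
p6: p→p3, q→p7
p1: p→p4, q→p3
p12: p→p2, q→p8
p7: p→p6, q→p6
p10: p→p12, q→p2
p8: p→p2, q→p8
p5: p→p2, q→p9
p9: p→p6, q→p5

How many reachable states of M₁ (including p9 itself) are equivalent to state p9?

2

States {p11} cannot be reached from the start state, so discard them.
Start with accepting vs non-accepting: {p1,p2,p3,p4,p7,p8,p9,p10,p12} | {p5,p6}.
Split {p1,p2,p3,p4,p7,p8,p9,p10,p12} by δ(·,p) → {p1,p4,p8,p10,p12} and {p2,p3,p7,p9}.
Refine {p1,p4,p8,p10,p12} on symbol p: members go to different blocks, giving {p4,p8,p12} and {p1,p10}.
Split {p2,p3,p7,p9} by δ(·,q) → {p2,p3} and {p7,p9}.
No further refinement is possible. Final partition (5 blocks): {p4,p8,p12} | {p5,p6} | {p2,p3} | {p1,p10} | {p7,p9}.
State p9 belongs to the block {p7,p9}, which has 2 states.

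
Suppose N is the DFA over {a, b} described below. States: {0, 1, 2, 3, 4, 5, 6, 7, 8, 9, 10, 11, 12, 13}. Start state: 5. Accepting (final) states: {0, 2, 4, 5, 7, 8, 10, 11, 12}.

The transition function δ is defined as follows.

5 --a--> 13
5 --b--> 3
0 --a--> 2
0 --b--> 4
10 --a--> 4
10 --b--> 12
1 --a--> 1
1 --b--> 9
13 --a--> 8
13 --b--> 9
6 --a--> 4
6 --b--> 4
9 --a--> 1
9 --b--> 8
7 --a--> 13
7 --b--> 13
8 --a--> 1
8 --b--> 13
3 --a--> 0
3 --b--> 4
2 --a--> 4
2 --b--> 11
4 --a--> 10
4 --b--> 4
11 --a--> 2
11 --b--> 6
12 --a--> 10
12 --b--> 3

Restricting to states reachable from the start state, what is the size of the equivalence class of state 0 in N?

Reachable states from the start: {0,1,2,3,4,5,6,8,9,10,11,12,13}. Unreachable: {7} — drop them.
P0 = {0,2,4,5,8,10,11,12} | {1,3,6,9,13}.
Refine {0,2,4,5,8,10,11,12} on symbol a: members go to different blocks, giving {0,2,4,10,11,12} and {5,8}.
Split {0,2,4,10,11,12} by δ(·,b) → {0,2,4,10} and {11,12}.
Split {0,2,4,10} by δ(·,b) → {0,4} and {2,10}.
On input a, block {1,3,6,9,13} splits into {1,9} and {3,6} and {13}.
Refine {1,9} on symbol b: members go to different blocks, giving {1} and {9}.
Refine {5,8} on symbol a: members go to different blocks, giving {5} and {8}.
Stable partition: {0,4} | {1} | {5} | {11,12} | {2,10} | {3,6} | {13} | {9} | {8} — 9 equivalence classes.
State 0 belongs to the block {0,4}, which has 2 states.

2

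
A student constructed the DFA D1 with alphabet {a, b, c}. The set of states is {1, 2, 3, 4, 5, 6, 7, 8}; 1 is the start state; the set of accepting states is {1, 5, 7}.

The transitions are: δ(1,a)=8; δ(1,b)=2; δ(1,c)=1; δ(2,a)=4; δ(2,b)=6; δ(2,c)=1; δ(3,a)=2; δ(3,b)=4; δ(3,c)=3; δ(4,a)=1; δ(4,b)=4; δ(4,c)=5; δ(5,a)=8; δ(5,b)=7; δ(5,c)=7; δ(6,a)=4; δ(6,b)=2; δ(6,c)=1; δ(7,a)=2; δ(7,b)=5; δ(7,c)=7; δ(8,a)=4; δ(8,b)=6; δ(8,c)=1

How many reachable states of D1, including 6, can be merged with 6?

3

First remove the unreachable states {3}; 7 states remain.
Start with accepting vs non-accepting: {1,5,7} | {2,4,6,8}.
On input b, block {1,5,7} splits into {5,7} and {1}.
Split {2,4,6,8} by δ(·,a) → {2,6,8} and {4}.
Stable partition: {5,7} | {2,6,8} | {1} | {4} — 4 equivalence classes.
State 6 belongs to the block {2,6,8}, which has 3 states.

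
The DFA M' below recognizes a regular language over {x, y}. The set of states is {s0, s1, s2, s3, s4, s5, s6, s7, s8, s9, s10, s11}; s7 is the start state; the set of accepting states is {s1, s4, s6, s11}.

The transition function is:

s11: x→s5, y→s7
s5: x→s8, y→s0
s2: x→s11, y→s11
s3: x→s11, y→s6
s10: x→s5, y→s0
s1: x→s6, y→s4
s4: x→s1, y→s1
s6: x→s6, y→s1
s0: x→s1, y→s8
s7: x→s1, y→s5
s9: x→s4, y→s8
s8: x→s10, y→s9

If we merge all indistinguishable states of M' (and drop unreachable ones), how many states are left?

Reachable states from the start: {s0,s1,s4,s5,s6,s7,s8,s9,s10}. Unreachable: {s2,s3,s11} — drop them.
P0 = {s1,s4,s6} | {s0,s5,s7,s8,s9,s10}.
Split {s0,s5,s7,s8,s9,s10} by δ(·,x) → {s0,s7,s9} and {s5,s8,s10}.
Stable partition: {s1,s4,s6} | {s0,s7,s9} | {s5,s8,s10} — 3 equivalence classes.

3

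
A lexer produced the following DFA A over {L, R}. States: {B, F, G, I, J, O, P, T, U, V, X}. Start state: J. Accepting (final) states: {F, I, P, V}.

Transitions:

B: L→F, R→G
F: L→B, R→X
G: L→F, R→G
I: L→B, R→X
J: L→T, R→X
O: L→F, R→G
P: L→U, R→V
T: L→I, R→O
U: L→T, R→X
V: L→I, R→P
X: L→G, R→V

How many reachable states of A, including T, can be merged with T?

4

Start with accepting vs non-accepting: {F,I,P,V} | {B,G,J,O,T,U,X}.
On input L, block {F,I,P,V} splits into {F,I,P} and {V}.
Refine {F,I,P} on symbol R: members go to different blocks, giving {F,I} and {P}.
On input L, block {B,G,J,O,T,U,X} splits into {B,G,O,T} and {J,U,X}.
On input R, block {J,U,X} splits into {J,U} and {X}.
The partition is now stable with 6 blocks: {F,I} | {B,G,O,T} | {V} | {P} | {J,U} | {X}.
State T belongs to the block {B,G,O,T}, which has 4 states.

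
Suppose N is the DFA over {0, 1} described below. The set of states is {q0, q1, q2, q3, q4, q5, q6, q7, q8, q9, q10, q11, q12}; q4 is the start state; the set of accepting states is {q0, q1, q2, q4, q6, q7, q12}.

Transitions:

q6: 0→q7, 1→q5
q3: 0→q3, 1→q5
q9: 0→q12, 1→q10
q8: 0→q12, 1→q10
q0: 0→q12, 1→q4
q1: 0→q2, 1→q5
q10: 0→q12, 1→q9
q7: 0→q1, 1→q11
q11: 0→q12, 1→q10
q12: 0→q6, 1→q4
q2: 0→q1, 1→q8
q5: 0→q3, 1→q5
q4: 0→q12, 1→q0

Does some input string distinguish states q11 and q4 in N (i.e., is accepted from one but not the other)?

Start with accepting vs non-accepting: {q0,q1,q2,q4,q6,q7,q12} | {q3,q5,q8,q9,q10,q11}.
Refine {q0,q1,q2,q4,q6,q7,q12} on symbol 1: members go to different blocks, giving {q1,q2,q6,q7} and {q0,q4,q12}.
Split {q3,q5,q8,q9,q10,q11} by δ(·,0) → {q8,q9,q10,q11} and {q3,q5}.
Refine {q1,q2,q6,q7} on symbol 1: members go to different blocks, giving {q1,q6} and {q2,q7}.
Split {q0,q4,q12} by δ(·,0) → {q0,q4} and {q12}.
Stable partition: {q1,q6} | {q8,q9,q10,q11} | {q0,q4} | {q3,q5} | {q2,q7} | {q12} — 6 equivalence classes.
q11 and q4 end up in different blocks, so they are distinguishable. For instance, the string 'ε' is accepted from only q4.

Yes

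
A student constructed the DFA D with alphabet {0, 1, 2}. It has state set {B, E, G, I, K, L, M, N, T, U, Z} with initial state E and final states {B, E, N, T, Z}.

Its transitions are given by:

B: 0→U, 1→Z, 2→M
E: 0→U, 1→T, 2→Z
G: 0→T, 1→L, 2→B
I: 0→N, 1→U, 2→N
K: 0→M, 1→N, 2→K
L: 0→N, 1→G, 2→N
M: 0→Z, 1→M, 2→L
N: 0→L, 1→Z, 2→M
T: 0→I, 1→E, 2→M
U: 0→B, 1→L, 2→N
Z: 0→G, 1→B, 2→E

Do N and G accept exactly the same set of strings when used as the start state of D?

Reachable states from the start: {B,E,G,I,L,M,N,T,U,Z}. Unreachable: {K} — drop them.
P0 = {B,E,N,T,Z} | {G,I,L,M,U}.
On input 2, block {B,E,N,T,Z} splits into {B,N,T} and {E,Z}.
On input 0, block {G,I,L,M,U} splits into {G,I,L,U} and {M}.
Stable partition: {B,N,T} | {G,I,L,U} | {E,Z} | {M} — 4 equivalence classes.
N and G end up in different blocks, so they are distinguishable. For instance, the string 'ε' is accepted from only N.

No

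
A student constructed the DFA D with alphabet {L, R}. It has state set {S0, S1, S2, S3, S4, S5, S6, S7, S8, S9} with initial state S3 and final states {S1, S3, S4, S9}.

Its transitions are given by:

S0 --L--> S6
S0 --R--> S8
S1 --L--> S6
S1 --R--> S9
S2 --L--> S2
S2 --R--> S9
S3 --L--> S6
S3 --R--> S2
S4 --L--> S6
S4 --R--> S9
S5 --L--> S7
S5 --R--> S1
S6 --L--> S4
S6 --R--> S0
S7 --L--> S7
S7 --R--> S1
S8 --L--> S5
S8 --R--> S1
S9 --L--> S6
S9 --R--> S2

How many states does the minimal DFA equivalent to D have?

6

All states are reachable from the start state.
Start with accepting vs non-accepting: {S1,S3,S4,S9} | {S0,S2,S5,S6,S7,S8}.
Split {S1,S3,S4,S9} by δ(·,R) → {S1,S4} and {S3,S9}.
On input L, block {S0,S2,S5,S6,S7,S8} splits into {S0,S2,S5,S7,S8} and {S6}.
Refine {S0,S2,S5,S7,S8} on symbol L: members go to different blocks, giving {S2,S5,S7,S8} and {S0}.
Refine {S2,S5,S7,S8} on symbol R: members go to different blocks, giving {S5,S7,S8} and {S2}.
No further refinement is possible. Final partition (6 blocks): {S1,S4} | {S5,S7,S8} | {S3,S9} | {S6} | {S0} | {S2}.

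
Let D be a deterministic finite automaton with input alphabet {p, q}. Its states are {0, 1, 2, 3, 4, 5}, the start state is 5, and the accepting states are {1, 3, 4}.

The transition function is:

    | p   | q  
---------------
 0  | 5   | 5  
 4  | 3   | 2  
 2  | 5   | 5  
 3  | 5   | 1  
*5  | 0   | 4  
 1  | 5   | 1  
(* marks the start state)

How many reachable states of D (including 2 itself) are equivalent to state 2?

2

Every state is reachable, so we keep all 6.
P0 = {1,3,4} | {0,2,5}.
Split {1,3,4} by δ(·,p) → {1,3} and {4}.
Split {0,2,5} by δ(·,q) → {0,2} and {5}.
No further refinement is possible. Final partition (4 blocks): {1,3} | {0,2} | {4} | {5}.
State 2 belongs to the block {0,2}, which has 2 states.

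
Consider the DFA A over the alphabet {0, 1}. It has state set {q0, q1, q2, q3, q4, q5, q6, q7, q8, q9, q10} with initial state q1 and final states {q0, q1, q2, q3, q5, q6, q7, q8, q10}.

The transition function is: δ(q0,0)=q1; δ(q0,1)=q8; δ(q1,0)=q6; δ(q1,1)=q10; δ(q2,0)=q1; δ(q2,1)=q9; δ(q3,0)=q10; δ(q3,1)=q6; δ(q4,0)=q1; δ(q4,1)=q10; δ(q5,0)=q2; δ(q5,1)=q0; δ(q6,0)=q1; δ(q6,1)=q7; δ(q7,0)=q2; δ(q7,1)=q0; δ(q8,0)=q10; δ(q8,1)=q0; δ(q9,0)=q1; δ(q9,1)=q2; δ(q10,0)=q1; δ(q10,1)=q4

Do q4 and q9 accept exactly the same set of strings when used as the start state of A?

States {q3,q5} cannot be reached from the start state, so discard them.
P0 = {q0,q1,q2,q6,q7,q8,q10} | {q4,q9}.
On input 1, block {q0,q1,q2,q6,q7,q8,q10} splits into {q0,q1,q6,q7,q8} and {q2,q10}.
Split {q0,q1,q6,q7,q8} by δ(·,0) → {q0,q1,q6} and {q7,q8}.
Refine {q0,q1,q6} on symbol 1: members go to different blocks, giving {q0,q6} and {q1}.
The partition is now stable with 5 blocks: {q0,q6} | {q4,q9} | {q2,q10} | {q7,q8} | {q1}.
q4 and q9 lie in the same block of the stable partition, so they are equivalent — no string distinguishes them.

Yes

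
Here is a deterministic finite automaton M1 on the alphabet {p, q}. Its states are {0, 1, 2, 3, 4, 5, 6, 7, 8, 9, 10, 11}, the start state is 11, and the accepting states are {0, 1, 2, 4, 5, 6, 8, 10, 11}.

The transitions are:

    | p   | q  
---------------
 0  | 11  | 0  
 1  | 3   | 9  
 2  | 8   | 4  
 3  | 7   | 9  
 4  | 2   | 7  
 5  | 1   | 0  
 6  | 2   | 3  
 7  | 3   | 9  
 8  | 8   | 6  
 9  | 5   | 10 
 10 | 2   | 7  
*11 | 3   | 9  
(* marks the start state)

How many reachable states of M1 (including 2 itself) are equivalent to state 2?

All states are reachable from the start state.
Initial partition by acceptance: {0,1,2,4,5,6,8,10,11} | {3,7,9}.
On input p, block {0,1,2,4,5,6,8,10,11} splits into {0,2,4,5,6,8,10} and {1,11}.
Refine {0,2,4,5,6,8,10} on symbol p: members go to different blocks, giving {2,4,6,8,10} and {0,5}.
Split {2,4,6,8,10} by δ(·,q) → {4,6,10} and {2,8}.
Refine {3,7,9} on symbol p: members go to different blocks, giving {3,7} and {9}.
Stable partition: {4,6,10} | {3,7} | {1,11} | {0,5} | {2,8} | {9} — 6 equivalence classes.
State 2 belongs to the block {2,8}, which has 2 states.

2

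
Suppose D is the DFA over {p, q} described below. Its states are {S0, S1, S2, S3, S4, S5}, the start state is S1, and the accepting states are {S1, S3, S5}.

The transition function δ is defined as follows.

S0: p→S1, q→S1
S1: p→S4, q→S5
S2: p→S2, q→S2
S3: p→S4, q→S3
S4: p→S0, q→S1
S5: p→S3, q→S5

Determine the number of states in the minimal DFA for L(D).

5

First remove the unreachable states {S2}; 5 states remain.
Initial partition by acceptance: {S1,S3,S5} | {S0,S4}.
Split {S1,S3,S5} by δ(·,p) → {S1,S3} and {S5}.
Refine {S1,S3} on symbol q: members go to different blocks, giving {S1} and {S3}.
Split {S0,S4} by δ(·,p) → {S0} and {S4}.
The partition is now stable with 5 blocks: {S1} | {S0} | {S5} | {S3} | {S4}.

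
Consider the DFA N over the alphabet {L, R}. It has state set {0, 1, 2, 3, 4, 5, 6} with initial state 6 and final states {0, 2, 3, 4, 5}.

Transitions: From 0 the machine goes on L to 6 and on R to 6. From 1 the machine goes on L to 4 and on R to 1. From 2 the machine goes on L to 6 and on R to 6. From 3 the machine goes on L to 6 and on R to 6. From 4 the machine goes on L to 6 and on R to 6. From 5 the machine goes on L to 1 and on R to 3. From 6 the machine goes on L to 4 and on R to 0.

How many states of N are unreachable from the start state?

4

Starting at 6 and following transitions, the reachable set is {0, 4, 6}. That leaves 1, 2, 3, 5 unreachable — 4 in total.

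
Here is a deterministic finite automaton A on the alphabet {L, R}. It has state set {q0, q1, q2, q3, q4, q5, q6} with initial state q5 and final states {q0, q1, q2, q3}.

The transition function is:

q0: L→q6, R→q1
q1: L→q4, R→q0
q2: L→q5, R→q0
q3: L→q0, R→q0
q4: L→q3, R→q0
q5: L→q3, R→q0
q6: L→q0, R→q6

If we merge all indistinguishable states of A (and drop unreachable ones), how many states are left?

First remove the unreachable states {q2}; 6 states remain.
Initial partition by acceptance: {q0,q1,q3} | {q4,q5,q6}.
Split {q0,q1,q3} by δ(·,L) → {q0,q1} and {q3}.
On input L, block {q4,q5,q6} splits into {q4,q5} and {q6}.
Refine {q0,q1} on symbol L: members go to different blocks, giving {q0} and {q1}.
Stable partition: {q0} | {q4,q5} | {q3} | {q6} | {q1} — 5 equivalence classes.

5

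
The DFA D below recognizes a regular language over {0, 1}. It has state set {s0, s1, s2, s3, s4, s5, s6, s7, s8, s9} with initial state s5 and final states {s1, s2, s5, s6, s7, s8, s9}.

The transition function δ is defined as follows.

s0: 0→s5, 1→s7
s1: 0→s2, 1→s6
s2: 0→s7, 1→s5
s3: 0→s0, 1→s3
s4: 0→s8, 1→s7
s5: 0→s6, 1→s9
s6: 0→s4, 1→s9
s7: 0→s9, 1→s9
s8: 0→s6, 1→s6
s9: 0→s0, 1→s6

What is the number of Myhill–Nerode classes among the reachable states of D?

3

Reachable states from the start: {s0,s4,s5,s6,s7,s8,s9}. Unreachable: {s1,s2,s3} — drop them.
Start with accepting vs non-accepting: {s5,s6,s7,s8,s9} | {s0,s4}.
Split {s5,s6,s7,s8,s9} by δ(·,0) → {s5,s7,s8} and {s6,s9}.
The partition is now stable with 3 blocks: {s5,s7,s8} | {s0,s4} | {s6,s9}.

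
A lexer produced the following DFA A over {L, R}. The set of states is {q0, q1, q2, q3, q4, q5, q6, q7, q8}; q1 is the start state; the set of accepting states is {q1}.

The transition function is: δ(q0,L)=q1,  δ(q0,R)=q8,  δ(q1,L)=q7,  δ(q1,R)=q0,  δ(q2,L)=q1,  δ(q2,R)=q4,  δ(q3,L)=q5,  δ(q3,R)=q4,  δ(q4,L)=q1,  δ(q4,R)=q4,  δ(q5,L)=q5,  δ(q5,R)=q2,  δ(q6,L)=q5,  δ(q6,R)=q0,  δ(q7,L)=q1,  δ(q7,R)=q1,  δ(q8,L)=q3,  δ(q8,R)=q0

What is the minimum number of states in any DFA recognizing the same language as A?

6

States {q6} cannot be reached from the start state, so discard them.
Initial partition by acceptance: {q1} | {q0,q2,q3,q4,q5,q7,q8}.
Split {q0,q2,q3,q4,q5,q7,q8} by δ(·,L) → {q0,q2,q4,q7} and {q3,q5,q8}.
Split {q0,q2,q4,q7} by δ(·,R) → {q2,q4} and {q0} and {q7}.
Refine {q3,q5,q8} on symbol R: members go to different blocks, giving {q3,q5} and {q8}.
The partition is now stable with 6 blocks: {q1} | {q2,q4} | {q3,q5} | {q0} | {q7} | {q8}.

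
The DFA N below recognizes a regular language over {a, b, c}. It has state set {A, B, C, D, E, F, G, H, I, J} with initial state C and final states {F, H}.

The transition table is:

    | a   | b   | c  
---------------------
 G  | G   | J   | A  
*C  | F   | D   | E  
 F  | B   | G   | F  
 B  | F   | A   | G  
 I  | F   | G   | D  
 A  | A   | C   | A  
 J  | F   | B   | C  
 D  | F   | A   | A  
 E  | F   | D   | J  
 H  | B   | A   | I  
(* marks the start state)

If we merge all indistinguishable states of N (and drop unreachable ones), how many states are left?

First remove the unreachable states {H,I}; 8 states remain.
Initial partition by acceptance: {F} | {A,B,C,D,E,G,J}.
Split {A,B,C,D,E,G,J} by δ(·,a) → {B,C,D,E,J} and {A,G}.
Refine {B,C,D,E,J} on symbol b: members go to different blocks, giving {C,E,J} and {B,D}.
No further refinement is possible. Final partition (4 blocks): {F} | {C,E,J} | {A,G} | {B,D}.

4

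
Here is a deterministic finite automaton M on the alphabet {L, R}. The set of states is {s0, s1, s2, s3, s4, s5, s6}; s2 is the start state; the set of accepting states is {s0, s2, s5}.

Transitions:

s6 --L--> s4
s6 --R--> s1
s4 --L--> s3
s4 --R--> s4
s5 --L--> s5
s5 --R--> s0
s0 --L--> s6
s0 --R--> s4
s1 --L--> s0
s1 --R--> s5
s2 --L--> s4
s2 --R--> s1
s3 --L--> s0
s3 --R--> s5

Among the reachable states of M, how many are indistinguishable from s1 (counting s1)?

2

Initial partition by acceptance: {s0,s2,s5} | {s1,s3,s4,s6}.
Refine {s0,s2,s5} on symbol L: members go to different blocks, giving {s0,s2} and {s5}.
Refine {s1,s3,s4,s6} on symbol L: members go to different blocks, giving {s1,s3} and {s4,s6}.
Split {s0,s2} by δ(·,R) → {s0} and {s2}.
Split {s4,s6} by δ(·,L) → {s4} and {s6}.
Stable partition: {s0} | {s1,s3} | {s5} | {s4} | {s2} | {s6} — 6 equivalence classes.
State s1 belongs to the block {s1,s3}, which has 2 states.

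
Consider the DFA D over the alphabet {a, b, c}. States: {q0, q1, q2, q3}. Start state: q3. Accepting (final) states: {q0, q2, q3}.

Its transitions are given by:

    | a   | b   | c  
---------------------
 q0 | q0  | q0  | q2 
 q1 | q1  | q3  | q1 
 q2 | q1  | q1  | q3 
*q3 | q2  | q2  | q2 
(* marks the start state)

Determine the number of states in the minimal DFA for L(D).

3

Reachable states from the start: {q1,q2,q3}. Unreachable: {q0} — drop them.
Initial partition by acceptance: {q2,q3} | {q1}.
On input a, block {q2,q3} splits into {q2} and {q3}.
The partition is now stable with 3 blocks: {q2} | {q1} | {q3}.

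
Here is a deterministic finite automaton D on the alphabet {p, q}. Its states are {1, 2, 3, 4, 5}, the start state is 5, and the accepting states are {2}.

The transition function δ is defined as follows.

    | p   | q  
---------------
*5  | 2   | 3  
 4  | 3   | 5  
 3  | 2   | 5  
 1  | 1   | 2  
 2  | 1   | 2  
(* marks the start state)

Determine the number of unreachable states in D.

1

BFS from 5 reaches {1, 2, 3, 5}; the 1 state(s) 4 are never visited.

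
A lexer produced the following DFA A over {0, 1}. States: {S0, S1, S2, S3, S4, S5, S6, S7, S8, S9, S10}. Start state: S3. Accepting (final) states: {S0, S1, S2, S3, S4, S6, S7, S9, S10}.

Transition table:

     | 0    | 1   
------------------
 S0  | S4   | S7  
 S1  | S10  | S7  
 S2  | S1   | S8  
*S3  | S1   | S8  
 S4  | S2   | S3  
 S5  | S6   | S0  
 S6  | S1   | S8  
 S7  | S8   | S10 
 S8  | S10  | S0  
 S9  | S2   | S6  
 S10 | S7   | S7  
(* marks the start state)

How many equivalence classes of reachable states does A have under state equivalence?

7

First remove the unreachable states {S5,S6,S9}; 8 states remain.
Initial partition by acceptance: {S0,S1,S2,S3,S4,S7,S10} | {S8}.
On input 0, block {S0,S1,S2,S3,S4,S7,S10} splits into {S0,S1,S2,S3,S4,S10} and {S7}.
On input 0, block {S0,S1,S2,S3,S4,S10} splits into {S0,S1,S2,S3,S4} and {S10}.
Refine {S0,S1,S2,S3,S4} on symbol 0: members go to different blocks, giving {S0,S2,S3,S4} and {S1}.
Split {S0,S2,S3,S4} by δ(·,0) → {S0,S4} and {S2,S3}.
On input 0, block {S0,S4} splits into {S0} and {S4}.
The partition is now stable with 7 blocks: {S0} | {S8} | {S7} | {S10} | {S1} | {S2,S3} | {S4}.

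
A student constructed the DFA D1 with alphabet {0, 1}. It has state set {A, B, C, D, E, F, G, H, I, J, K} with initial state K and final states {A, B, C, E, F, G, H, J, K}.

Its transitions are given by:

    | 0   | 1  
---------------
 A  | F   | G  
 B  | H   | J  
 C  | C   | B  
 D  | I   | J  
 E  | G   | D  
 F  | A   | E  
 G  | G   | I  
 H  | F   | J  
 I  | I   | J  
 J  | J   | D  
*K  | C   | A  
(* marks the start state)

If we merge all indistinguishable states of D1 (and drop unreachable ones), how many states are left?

P0 = {A,B,C,E,F,G,H,J,K} | {D,I}.
On input 1, block {A,B,C,E,F,G,H,J,K} splits into {A,B,C,F,H,K} and {E,G,J}.
Split {A,B,C,F,H,K} by δ(·,1) → {A,B,F,H} and {C,K}.
Stable partition: {A,B,F,H} | {D,I} | {E,G,J} | {C,K} — 4 equivalence classes.

4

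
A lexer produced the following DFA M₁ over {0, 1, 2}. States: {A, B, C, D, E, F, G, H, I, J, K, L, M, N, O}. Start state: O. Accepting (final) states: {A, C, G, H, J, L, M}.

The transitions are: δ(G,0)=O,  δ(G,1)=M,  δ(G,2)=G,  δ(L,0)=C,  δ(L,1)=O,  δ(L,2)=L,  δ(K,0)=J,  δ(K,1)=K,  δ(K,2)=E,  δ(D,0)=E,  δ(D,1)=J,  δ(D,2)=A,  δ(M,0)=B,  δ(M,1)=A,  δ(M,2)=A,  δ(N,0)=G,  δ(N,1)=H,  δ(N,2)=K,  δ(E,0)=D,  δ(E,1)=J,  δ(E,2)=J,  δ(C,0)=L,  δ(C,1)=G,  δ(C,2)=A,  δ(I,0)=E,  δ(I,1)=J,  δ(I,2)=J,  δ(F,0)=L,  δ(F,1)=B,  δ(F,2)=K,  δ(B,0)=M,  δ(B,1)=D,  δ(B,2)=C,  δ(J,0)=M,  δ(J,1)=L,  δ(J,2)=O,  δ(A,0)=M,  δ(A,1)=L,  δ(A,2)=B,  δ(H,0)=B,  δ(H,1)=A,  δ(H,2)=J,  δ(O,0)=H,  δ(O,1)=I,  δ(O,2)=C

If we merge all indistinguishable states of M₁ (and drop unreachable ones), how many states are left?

7

First remove the unreachable states {F,K,N}; 12 states remain.
Initial partition by acceptance: {A,C,G,H,J,L,M} | {B,D,E,I,O}.
Split {A,C,G,H,J,L,M} by δ(·,0) → {A,C,J,L} and {G,H,M}.
Refine {A,C,J,L} on symbol 0: members go to different blocks, giving {A,J} and {C,L}.
Split {B,D,E,I,O} by δ(·,0) → {D,E,I} and {B,O}.
Refine {G,H,M} on symbol 1: members go to different blocks, giving {H,M} and {G}.
On input 1, block {C,L} splits into {C} and {L}.
The partition is now stable with 7 blocks: {A,J} | {D,E,I} | {H,M} | {C} | {B,O} | {G} | {L}.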